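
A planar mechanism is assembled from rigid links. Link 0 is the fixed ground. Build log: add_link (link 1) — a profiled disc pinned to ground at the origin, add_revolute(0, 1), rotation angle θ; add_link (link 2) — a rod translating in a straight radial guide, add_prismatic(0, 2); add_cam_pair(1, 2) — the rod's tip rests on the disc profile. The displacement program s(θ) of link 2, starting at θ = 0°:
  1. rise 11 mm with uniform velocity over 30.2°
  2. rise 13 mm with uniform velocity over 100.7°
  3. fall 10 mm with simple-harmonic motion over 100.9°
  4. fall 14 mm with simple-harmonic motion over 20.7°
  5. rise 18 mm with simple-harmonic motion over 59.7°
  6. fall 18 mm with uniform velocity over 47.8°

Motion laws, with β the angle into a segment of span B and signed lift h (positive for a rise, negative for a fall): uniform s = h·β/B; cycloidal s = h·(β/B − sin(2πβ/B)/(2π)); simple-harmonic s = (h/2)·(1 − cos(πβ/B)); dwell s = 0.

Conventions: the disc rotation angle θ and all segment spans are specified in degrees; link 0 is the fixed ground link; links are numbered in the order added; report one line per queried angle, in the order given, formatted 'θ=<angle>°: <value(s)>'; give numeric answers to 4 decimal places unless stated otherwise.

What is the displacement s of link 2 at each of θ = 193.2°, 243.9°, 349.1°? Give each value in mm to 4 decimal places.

seg 1 [0°–30.2°] uniform, h=11: full span → s += 11 → s = 11.0000
seg 2 [30.2°–130.9°] uniform, h=13: full span → s += 13 → s = 24.0000
seg 3 [130.9°–231.8°] simple-harmonic, h=-10: θ=193.2° here. β=62.3, B=100.9. -10/2·(1 − cos(π·0.6174)) = -6.8032 → s = 17.1968
seg 3 [130.9°–231.8°] simple-harmonic, h=-10: full span → s += -10 → s = 14.0000
seg 4 [231.8°–252.5°] simple-harmonic, h=-14: θ=243.9° here. β=12.1, B=20.7. -14/2·(1 − cos(π·0.5845)) = -8.8374 → s = 5.1626
seg 4 [231.8°–252.5°] simple-harmonic, h=-14: full span → s += -14 → s = 0.0000
seg 5 [252.5°–312.2°] simple-harmonic, h=18: full span → s += 18 → s = 18.0000
seg 6 [312.2°–360°] uniform, h=-18: θ=349.1° here. β=36.9, B=47.8. -18·36.9/47.8 = -13.8954 → s = 4.1046

θ=193.2°: 17.1968
θ=243.9°: 5.1626
θ=349.1°: 4.1046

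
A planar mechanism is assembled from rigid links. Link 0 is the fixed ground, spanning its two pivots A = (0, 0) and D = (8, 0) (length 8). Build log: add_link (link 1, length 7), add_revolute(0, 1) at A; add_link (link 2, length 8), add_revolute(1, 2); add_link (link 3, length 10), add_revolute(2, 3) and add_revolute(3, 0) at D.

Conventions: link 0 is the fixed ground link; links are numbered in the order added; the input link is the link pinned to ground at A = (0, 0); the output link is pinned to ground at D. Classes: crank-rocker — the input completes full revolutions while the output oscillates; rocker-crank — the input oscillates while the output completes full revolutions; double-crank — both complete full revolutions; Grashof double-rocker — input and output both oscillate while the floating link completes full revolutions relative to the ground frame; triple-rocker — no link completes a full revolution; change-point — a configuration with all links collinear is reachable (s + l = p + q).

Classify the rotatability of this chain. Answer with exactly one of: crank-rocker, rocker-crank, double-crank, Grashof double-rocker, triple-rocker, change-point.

lengths: ground=8, input=7, coupler=8, output=10
sorted: s=7 (shortest), l=10 (longest), p+q=16
s + l = 17 vs p + q = 16
s + l > p + q → non-Grashof → no link fully rotates → triple-rocker

triple-rocker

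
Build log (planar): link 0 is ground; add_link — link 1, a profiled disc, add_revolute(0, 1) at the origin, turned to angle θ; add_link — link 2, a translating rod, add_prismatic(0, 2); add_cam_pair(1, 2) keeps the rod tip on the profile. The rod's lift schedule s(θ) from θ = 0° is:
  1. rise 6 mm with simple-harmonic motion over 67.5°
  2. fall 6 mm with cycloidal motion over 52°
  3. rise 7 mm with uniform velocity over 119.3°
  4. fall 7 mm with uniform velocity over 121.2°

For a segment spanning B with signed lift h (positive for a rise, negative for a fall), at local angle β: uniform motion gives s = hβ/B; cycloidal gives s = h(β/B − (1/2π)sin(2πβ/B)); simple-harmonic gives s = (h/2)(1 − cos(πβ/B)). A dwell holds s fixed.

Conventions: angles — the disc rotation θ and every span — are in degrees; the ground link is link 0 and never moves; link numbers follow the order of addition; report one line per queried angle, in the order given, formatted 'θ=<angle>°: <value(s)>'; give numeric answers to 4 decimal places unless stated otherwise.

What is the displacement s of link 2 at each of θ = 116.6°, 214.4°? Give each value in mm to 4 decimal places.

seg 1 [0°–67.5°] simple-harmonic, h=6: full span → s += 6 → s = 6.0000
seg 2 [67.5°–119.5°] cycloidal, h=-6: θ=116.6° here. β=49.1, B=52. -6·(0.9442 − sin(2π·0.9442)/(2π)) = -5.9932 → s = 0.0068
seg 2 [67.5°–119.5°] cycloidal, h=-6: full span → s += -6 → s = 0.0000
seg 3 [119.5°–238.8°] uniform, h=7: θ=214.4° here. β=94.9, B=119.3. 7·94.9/119.3 = 5.5683 → s = 5.5683

θ=116.6°: 0.0068
θ=214.4°: 5.5683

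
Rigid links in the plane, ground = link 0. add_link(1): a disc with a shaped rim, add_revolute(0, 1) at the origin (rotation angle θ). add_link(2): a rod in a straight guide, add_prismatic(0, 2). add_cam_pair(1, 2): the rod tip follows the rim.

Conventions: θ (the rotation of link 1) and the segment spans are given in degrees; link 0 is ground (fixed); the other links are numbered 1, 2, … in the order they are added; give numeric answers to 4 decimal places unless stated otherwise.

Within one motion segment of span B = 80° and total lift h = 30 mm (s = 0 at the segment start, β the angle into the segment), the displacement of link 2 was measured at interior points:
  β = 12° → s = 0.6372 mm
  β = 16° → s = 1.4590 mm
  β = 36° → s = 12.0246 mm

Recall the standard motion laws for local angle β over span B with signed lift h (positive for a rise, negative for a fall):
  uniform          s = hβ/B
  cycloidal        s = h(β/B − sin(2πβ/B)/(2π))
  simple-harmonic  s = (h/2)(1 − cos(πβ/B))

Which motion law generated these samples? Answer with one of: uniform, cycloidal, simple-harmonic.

candidates at β/B = r: uniform s = h·r (linear in β); cycloidal s = h·(r − sin(2πr)/(2π)); simple-harmonic s = (h/2)(1 − cos(πr))
β=12°: printed 0.6372 | uniform 4.5000, cycloidal 0.6372, simple-harmonic 1.6349
β=16°: printed 1.4590 | uniform 6.0000, cycloidal 1.4590, simple-harmonic 2.8647
β=36°: printed 12.0246 | uniform 13.5000, cycloidal 12.0246, simple-harmonic 12.6535
only one law matches every sample → cycloidal

cycloidal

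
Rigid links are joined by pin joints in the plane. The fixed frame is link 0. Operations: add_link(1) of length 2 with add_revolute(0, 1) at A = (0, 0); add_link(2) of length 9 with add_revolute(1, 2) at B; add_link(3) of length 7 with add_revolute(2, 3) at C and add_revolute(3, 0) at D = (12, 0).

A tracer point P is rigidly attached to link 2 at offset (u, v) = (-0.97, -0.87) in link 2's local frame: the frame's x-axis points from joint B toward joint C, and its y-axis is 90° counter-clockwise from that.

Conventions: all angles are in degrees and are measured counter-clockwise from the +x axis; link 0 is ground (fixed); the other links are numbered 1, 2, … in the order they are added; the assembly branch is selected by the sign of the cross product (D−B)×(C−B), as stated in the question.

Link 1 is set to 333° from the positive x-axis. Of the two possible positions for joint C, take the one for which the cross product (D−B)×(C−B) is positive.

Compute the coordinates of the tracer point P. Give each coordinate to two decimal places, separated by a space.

A=(0,0), D=(12.00,0)
B = A + 2.00·(cos333°, sin333°) = (1.7820, -0.9080)
|BD| = 10.2582
circle(B,9.00) ∩ circle(D,7.00): a=6.6888, h=6.0216
  candidates: C₊=(7.9116,5.6820) cross=61.771; C₋=(8.9776,-6.3139) cross=-61.771
  branch + wants cross > 0 → take C=(7.9116,5.6820) (cross=61.771)
ex = (C−B)/|BC| = (0.6811,0.7322); ey = (-0.7322,0.6811)
P = B + -0.97·ex + -0.87·ey = (1.7584,-2.2108)

1.76 -2.21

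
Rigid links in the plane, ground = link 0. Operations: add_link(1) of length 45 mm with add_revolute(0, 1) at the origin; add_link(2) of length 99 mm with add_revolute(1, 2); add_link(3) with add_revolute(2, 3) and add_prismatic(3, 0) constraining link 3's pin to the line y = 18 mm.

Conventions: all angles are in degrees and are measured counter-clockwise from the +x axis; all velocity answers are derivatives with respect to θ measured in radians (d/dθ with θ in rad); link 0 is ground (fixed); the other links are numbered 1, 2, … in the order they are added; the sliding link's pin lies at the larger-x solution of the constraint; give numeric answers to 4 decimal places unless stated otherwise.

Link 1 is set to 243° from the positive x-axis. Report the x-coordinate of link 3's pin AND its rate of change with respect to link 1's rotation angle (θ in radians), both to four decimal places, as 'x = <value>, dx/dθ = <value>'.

geometry: r = 45 mm, L = 99 mm, e = 18 mm
crank pin P = (r cos θ, r sin θ) = (-20.429572, -40.095294)
h = r sin θ − e = -40.095294 − 18 = -58.095294
x = r cos θ + √(L² − h²) = -20.429572 + 80.161941 = 59.732369
dx/dθ = −r sin θ − h·r cos θ/√(L² − h²) (θ in radians; h = -58.095294) = 25.289489

x = 59.7324, dx/dθ = 25.2895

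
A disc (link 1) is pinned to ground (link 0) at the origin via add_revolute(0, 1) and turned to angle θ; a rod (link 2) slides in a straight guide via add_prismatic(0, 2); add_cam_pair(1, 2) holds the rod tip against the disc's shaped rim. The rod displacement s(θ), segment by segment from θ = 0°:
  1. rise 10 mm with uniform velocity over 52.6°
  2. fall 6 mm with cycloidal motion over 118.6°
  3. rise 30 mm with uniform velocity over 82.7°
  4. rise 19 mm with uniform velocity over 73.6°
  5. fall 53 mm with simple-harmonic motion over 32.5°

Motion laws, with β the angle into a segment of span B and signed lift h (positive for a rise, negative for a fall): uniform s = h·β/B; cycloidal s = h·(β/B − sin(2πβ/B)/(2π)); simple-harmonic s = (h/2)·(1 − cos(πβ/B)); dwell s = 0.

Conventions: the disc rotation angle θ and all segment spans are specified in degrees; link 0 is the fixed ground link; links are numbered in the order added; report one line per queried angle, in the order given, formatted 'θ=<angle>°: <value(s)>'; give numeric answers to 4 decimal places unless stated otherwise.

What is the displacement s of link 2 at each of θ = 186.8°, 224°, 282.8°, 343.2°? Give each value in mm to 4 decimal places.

segment 1 (0° to 52.6°, uniform, h = 10) is passed completely: s = 0.0000 + (10) = 10.0000
segment 2 (52.6° to 171.2°, cycloidal, h = -6) is passed completely: s = 10.0000 + (-6) = 4.0000
θ = 186.8° falls in segment 3 (171.2° to 253.9°, uniform, h = 30): β = 186.8 − 171.2 = 15.6°, B = 82.7°; Δs = 30·15.6/82.7 = 5.6590; s = 4.0000 + 5.6590 = 9.6590
θ = 224° falls in segment 3 (171.2° to 253.9°, uniform, h = 30): β = 224 − 171.2 = 52.8°, B = 82.7°; Δs = 30·52.8/82.7 = 19.1536; s = 4.0000 + 19.1536 = 23.1536
segment 3 (171.2° to 253.9°, uniform, h = 30) is passed completely: s = 4.0000 + (30) = 34.0000
θ = 282.8° falls in segment 4 (253.9° to 327.5°, uniform, h = 19): β = 282.8 − 253.9 = 28.9°, B = 73.6°; Δs = 19·28.9/73.6 = 7.4606; s = 34.0000 + 7.4606 = 41.4606
segment 4 (253.9° to 327.5°, uniform, h = 19) is passed completely: s = 34.0000 + (19) = 53.0000
θ = 343.2° falls in segment 5 (327.5° to 360°, simple-harmonic, h = -53): β = 343.2 − 327.5 = 15.7°, B = 32.5°; Δs = -53/2·(1 − cos(π·0.4831)) = -25.0918; s = 53.0000 − 25.0918 = 27.9082

θ=186.8°: 9.6590
θ=224°: 23.1536
θ=282.8°: 41.4606
θ=343.2°: 27.9082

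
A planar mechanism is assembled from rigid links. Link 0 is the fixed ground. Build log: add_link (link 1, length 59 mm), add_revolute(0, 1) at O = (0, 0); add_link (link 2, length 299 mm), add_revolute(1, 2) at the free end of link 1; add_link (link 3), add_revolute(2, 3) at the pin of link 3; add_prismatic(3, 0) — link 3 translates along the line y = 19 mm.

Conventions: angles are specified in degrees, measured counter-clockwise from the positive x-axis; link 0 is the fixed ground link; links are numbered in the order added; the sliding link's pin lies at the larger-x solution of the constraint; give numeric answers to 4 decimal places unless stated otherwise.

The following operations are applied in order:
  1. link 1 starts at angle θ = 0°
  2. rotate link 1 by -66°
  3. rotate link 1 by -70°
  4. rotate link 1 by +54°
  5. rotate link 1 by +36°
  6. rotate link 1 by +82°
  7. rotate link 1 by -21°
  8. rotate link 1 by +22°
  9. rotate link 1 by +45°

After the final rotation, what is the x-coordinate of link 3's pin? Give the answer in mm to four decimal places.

geometry: r = 59 mm, L = 299 mm, e = 19 mm; θ starts at 0°
rotate link 1 by -66°: θ ← 0° -66° = -66°
rotate link 1 by -70°: θ ← -66° -70° = -136°
rotate link 1 by +54°: θ ← -136° +54° = -82°
rotate link 1 by +36°: θ ← -82° +36° = -46°
rotate link 1 by +82°: θ ← -46° +82° = 36°
rotate link 1 by -21°: θ ← 36° -21° = 15°
rotate link 1 by +22°: θ ← 15° +22° = 37°
rotate link 1 by +45°: θ ← 37° +45° = 82°
crank pin P = (r cos θ, r sin θ) = (8.211213, 58.425816)
h = r sin θ − e = 58.425816 − 19 = 39.425816
x = r cos θ + √(L² − h²) = 8.211213 + 296.389280 = 304.600493

304.6005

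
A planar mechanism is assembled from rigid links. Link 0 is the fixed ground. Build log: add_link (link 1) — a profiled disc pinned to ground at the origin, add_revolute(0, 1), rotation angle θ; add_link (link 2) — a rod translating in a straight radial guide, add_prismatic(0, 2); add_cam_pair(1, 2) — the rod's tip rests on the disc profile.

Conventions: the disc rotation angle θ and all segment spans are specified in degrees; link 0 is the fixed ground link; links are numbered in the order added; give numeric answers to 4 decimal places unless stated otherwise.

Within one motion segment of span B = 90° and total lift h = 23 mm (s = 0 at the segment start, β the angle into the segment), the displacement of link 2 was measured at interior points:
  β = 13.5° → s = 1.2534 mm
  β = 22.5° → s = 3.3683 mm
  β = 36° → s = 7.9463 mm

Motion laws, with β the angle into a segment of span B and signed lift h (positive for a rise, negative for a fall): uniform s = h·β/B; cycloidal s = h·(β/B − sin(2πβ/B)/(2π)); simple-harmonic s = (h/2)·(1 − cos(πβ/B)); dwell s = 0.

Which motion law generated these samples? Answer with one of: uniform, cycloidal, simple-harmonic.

candidates at β/B = r: uniform s = h·r (linear in β); cycloidal s = h·(r − sin(2πr)/(2π)); simple-harmonic s = (h/2)(1 − cos(πr))
β=13.5°: printed 1.2534 | uniform 3.4500, cycloidal 0.4885, simple-harmonic 1.2534
β=22.5°: printed 3.3683 | uniform 5.7500, cycloidal 2.0894, simple-harmonic 3.3683
β=36°: printed 7.9463 | uniform 9.2000, cycloidal 7.0484, simple-harmonic 7.9463
only one law matches every sample → simple-harmonic

simple-harmonic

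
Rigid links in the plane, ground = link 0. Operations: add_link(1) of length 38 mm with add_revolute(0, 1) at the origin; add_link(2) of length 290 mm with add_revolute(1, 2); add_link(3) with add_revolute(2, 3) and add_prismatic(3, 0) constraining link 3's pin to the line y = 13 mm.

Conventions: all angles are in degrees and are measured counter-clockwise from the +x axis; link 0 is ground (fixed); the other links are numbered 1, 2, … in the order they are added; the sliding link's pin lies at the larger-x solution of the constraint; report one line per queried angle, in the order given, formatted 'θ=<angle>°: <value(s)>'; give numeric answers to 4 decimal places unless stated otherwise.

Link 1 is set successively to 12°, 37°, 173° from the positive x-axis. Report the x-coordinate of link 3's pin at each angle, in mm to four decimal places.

geometry: r = 38 mm, L = 290 mm, e = 13 mm
θ=12°: crank pin P = (r cos θ, r sin θ) = (37.169609, 7.900644)
θ=12°: h = r sin θ − e = 7.900644 − 13 = -5.099356
θ=12°: x = r cos θ + √(L² − h²) = 37.169609 + 289.955163 = 327.124772
θ=37°: crank pin P = (r cos θ, r sin θ) = (30.348149, 22.868971)
θ=37°: h = r sin θ − e = 22.868971 − 13 = 9.868971
θ=37°: x = r cos θ + √(L² − h²) = 30.348149 + 289.832026 = 320.180176
θ=173°: crank pin P = (r cos θ, r sin θ) = (-37.716754, 4.631035)
θ=173°: h = r sin θ − e = 4.631035 − 13 = -8.368965
θ=173°: x = r cos θ + √(L² − h²) = -37.716754 + 289.879217 = 252.162463

θ=12°: 327.1248
θ=37°: 320.1802
θ=173°: 252.1625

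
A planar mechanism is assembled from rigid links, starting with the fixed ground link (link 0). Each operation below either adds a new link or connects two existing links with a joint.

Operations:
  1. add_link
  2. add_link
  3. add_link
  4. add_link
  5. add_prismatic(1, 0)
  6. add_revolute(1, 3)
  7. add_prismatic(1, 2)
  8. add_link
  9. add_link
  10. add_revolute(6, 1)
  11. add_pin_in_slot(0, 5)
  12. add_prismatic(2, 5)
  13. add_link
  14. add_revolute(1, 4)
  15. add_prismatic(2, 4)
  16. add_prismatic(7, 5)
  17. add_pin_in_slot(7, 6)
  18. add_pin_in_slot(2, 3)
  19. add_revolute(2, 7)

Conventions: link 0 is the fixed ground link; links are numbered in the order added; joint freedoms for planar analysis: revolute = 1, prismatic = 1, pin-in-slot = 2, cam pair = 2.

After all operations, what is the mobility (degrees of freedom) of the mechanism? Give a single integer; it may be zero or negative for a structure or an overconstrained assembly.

(L,J1,J2)=(1,0,0); link0 fixed
link1: (2,0,0)
link2: (3,0,0)
link3: (4,0,0)
link4: (5,0,0)
P 1-0 [J1]: (5,1,0)
R 1-3 [J1]: (5,2,0)
P 1-2 [J1]: (5,3,0)
link5: (6,3,0)
link6: (7,3,0)
R 6-1 [J1]: (7,4,0)
PS 0-5 [J2]: (7,4,1)
P 2-5 [J1]: (7,5,1)
link7: (8,5,1)
R 1-4 [J1]: (8,6,1)
P 2-4 [J1]: (8,7,1)
P 7-5 [J1]: (8,8,1)
PS 7-6 [J2]: (8,8,2)
PS 2-3 [J2]: (8,8,3)
R 2-7 [J1]: (8,9,3)
Grübler: 3·7 − 2·9 − 3 = 0

M = 0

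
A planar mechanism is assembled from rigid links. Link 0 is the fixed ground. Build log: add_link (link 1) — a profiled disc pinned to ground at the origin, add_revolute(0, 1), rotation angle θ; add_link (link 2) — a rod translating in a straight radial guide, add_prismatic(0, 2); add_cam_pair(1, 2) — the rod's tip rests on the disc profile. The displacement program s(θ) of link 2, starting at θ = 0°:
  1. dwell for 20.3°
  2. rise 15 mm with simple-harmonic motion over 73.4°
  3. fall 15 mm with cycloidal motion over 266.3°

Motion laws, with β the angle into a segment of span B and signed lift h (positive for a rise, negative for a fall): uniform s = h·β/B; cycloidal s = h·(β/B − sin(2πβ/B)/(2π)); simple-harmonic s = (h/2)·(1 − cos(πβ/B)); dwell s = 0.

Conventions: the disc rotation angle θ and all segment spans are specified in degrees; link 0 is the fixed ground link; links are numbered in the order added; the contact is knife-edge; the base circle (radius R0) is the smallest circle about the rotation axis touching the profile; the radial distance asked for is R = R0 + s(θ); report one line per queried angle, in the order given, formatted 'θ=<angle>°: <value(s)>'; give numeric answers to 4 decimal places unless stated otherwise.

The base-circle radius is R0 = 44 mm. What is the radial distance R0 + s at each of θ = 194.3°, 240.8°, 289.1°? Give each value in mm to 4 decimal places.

seg 1 [0°–20.3°] dwell: s stays 0.0000
seg 2 [20.3°–93.7°] simple-harmonic, h=15: full span → s += 15 → s = 15.0000
seg 3 [93.7°–360°] cycloidal, h=-15: θ=194.3° here. β=100.6, B=266.3. -15·(0.3778 − sin(2π·0.3778)/(2π)) = -4.0081 → s = 10.9919
seg 3 [93.7°–360°] cycloidal, h=-15: θ=240.8° here. β=147.1, B=266.3. -15·(0.5524 − sin(2π·0.5524)/(2π)) = -9.0574 → s = 5.9426
seg 3 [93.7°–360°] cycloidal, h=-15: θ=289.1° here. β=195.4, B=266.3. -15·(0.7338 − sin(2π·0.7338)/(2π)) = -13.3813 → s = 1.6187
θ=194.3°: R = R0 + s = 44 + 10.9919 = 54.9919
θ=240.8°: R = R0 + s = 44 + 5.9426 = 49.9426
θ=289.1°: R = R0 + s = 44 + 1.6187 = 45.6187

θ=194.3°: 54.9919
θ=240.8°: 49.9426
θ=289.1°: 45.6187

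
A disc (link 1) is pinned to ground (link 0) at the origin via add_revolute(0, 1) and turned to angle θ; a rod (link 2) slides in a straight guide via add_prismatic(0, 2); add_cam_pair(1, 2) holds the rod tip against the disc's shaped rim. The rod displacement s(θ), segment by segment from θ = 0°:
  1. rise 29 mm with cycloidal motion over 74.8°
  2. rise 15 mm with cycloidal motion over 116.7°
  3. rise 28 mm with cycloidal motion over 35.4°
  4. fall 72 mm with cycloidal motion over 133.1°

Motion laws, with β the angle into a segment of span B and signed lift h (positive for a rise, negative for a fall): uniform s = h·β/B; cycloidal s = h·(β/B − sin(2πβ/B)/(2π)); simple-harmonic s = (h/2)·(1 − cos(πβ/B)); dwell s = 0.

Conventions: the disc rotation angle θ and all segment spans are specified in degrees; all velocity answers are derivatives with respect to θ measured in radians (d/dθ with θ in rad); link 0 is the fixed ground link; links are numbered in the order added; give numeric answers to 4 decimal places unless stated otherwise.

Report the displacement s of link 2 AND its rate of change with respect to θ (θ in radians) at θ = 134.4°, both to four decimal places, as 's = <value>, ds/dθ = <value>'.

segment 1 (0° to 74.8°, cycloidal, h = 29) is passed completely: s = 0.0000 + (29) = 29.0000
θ = 134.4° falls in segment 2 (74.8° to 191.5°, cycloidal, h = 15): β = 134.4 − 74.8 = 59.6°, B = 116.7°; Δs = 15·(0.5107 − sin(2π·0.5107)/(2π)) = 7.8212; s = 29.0000 + 7.8212 = 36.8212
velocity in seg [74.8°–191.5°] (cycloidal), θ in radians: β = 59.6° = 1.0402 rad, B = 116.7° = 2.0368 rad; ds/dθ = (h/B)(1 − cos(2πβ/B)) = (15/2.0368)(1 − cos(2π·0.5107)) = 14.712320 mm/rad

s = 36.8212, ds/dθ = 14.7123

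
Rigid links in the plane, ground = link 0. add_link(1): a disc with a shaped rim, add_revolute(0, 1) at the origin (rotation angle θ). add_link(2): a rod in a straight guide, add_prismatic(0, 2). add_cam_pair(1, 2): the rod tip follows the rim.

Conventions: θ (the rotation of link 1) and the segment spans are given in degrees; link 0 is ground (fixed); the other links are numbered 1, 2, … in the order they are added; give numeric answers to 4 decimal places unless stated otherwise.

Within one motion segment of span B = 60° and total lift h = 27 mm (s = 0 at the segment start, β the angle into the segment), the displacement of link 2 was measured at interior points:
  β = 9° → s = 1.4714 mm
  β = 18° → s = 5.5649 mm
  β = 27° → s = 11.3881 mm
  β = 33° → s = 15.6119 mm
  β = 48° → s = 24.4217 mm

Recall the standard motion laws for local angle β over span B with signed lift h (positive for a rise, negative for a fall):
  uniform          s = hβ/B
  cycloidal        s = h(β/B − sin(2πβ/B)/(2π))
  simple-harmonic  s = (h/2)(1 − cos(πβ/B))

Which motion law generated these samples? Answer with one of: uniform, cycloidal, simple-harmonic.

candidates at β/B = r: uniform s = h·r (linear in β); cycloidal s = h·(r − sin(2πr)/(2π)); simple-harmonic s = (h/2)(1 − cos(πr))
β=9°: printed 1.4714 | uniform 4.0500, cycloidal 0.5735, simple-harmonic 1.4714
β=18°: printed 5.5649 | uniform 8.1000, cycloidal 4.0131, simple-harmonic 5.5649
β=27°: printed 11.3881 | uniform 12.1500, cycloidal 10.8221, simple-harmonic 11.3881
β=33°: printed 15.6119 | uniform 14.8500, cycloidal 16.1779, simple-harmonic 15.6119
β=48°: printed 24.4217 | uniform 21.6000, cycloidal 25.6869, simple-harmonic 24.4217
only one law matches every sample → simple-harmonic

simple-harmonic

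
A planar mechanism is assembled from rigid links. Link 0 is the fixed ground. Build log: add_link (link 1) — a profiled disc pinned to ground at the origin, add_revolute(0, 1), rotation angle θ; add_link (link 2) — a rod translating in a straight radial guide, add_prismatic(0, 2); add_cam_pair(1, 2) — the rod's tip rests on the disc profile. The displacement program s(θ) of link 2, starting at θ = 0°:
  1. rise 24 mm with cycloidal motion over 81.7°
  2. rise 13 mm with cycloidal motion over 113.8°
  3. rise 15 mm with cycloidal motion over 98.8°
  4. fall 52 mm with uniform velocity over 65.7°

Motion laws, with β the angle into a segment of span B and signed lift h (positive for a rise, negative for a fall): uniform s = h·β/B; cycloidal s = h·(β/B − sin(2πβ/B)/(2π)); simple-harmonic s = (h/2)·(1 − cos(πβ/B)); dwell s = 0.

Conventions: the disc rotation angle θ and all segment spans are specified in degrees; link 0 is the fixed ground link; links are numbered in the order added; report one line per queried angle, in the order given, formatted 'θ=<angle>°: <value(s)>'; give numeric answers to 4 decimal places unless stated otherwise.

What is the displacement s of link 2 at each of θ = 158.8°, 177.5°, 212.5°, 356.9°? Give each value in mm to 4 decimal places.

seg 1 [0°–81.7°] cycloidal, h=24: full span → s += 24 → s = 24.0000
seg 2 [81.7°–195.5°] cycloidal, h=13: θ=158.8° here. β=77.1, B=113.8. 13·(0.6775 − sin(2π·0.6775)/(2π)) = 10.6656 → s = 34.6656
seg 2 [81.7°–195.5°] cycloidal, h=13: θ=177.5° here. β=95.8, B=113.8. 13·(0.8418 − sin(2π·0.8418)/(2π)) = 12.6778 → s = 36.6778
seg 2 [81.7°–195.5°] cycloidal, h=13: full span → s += 13 → s = 37.0000
seg 3 [195.5°–294.3°] cycloidal, h=15: θ=212.5° here. β=17, B=98.8. 15·(0.1721 − sin(2π·0.1721)/(2π)) = 0.4742 → s = 37.4742
seg 3 [195.5°–294.3°] cycloidal, h=15: full span → s += 15 → s = 52.0000
seg 4 [294.3°–360°] uniform, h=-52: θ=356.9° here. β=62.6, B=65.7. -52·62.6/65.7 = -49.5464 → s = 2.4536

θ=158.8°: 34.6656
θ=177.5°: 36.6778
θ=212.5°: 37.4742
θ=356.9°: 2.4536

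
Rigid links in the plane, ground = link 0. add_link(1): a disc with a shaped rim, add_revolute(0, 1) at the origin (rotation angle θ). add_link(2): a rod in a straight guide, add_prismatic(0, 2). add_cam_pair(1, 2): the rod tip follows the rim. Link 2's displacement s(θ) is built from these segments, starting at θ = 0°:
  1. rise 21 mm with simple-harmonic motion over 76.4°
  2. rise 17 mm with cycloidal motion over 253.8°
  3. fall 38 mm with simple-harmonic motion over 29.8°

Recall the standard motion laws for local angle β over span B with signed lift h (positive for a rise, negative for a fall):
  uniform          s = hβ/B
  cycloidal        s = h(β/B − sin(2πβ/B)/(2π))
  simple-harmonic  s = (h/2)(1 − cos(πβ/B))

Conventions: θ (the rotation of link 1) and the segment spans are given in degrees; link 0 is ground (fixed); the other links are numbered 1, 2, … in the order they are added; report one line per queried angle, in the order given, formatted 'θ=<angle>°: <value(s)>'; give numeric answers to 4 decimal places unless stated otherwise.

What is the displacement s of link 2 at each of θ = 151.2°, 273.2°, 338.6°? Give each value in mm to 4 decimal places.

segment 1 (0° to 76.4°, simple-harmonic, h = 21) is passed completely: s = 0.0000 + (21) = 21.0000
θ = 151.2° falls in segment 2 (76.4° to 330.2°, cycloidal, h = 17): β = 151.2 − 76.4 = 74.8°, B = 253.8°; Δs = 17·(0.2947 − sin(2π·0.2947)/(2π)) = 2.4107; s = 21.0000 + 2.4107 = 23.4107
θ = 273.2° falls in segment 2 (76.4° to 330.2°, cycloidal, h = 17): β = 273.2 − 76.4 = 196.8°, B = 253.8°; Δs = 17·(0.7754 − sin(2π·0.7754)/(2π)) = 15.8532; s = 21.0000 + 15.8532 = 36.8532
segment 2 (76.4° to 330.2°, cycloidal, h = 17) is passed completely: s = 21.0000 + (17) = 38.0000
θ = 338.6° falls in segment 3 (330.2° to 360°, simple-harmonic, h = -38): β = 338.6 − 330.2 = 8.4°, B = 29.8°; Δs = -38/2·(1 − cos(π·0.2819)) = -6.9756; s = 38.0000 − 6.9756 = 31.0244

θ=151.2°: 23.4107
θ=273.2°: 36.8532
θ=338.6°: 31.0244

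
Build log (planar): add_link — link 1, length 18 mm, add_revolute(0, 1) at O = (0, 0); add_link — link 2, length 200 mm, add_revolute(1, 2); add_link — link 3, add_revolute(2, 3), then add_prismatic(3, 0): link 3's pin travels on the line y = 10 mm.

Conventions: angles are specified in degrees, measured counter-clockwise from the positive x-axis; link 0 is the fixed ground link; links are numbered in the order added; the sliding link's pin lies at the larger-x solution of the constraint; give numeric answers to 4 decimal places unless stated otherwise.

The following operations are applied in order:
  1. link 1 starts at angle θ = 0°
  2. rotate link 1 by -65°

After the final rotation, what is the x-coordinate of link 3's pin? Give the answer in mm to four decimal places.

geometry: r = 18 mm, L = 200 mm, e = 10 mm; θ starts at 0°
rotate link 1 by -65°: θ ← 0° -65° = -65°
crank pin P = (r cos θ, r sin θ) = (7.607129, -16.313540)
h = r sin θ − e = -16.313540 − 10 = -26.313540
x = r cos θ + √(L² − h²) = 7.607129 + 198.261438 = 205.868566

205.8686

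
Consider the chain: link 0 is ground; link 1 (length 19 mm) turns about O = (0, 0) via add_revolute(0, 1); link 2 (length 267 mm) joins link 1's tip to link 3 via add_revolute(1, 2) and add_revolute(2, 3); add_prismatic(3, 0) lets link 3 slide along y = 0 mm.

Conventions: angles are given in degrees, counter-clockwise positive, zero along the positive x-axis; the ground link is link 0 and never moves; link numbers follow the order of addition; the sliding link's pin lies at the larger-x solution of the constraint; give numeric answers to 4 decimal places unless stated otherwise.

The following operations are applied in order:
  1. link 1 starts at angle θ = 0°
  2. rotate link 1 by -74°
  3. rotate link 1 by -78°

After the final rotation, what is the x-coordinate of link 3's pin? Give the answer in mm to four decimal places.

geometry: r = 19 mm, L = 267 mm, e = 0 mm; θ starts at 0°
rotate link 1 by -74°: θ ← 0° -74° = -74°
rotate link 1 by -78°: θ ← -74° -78° = -152°
crank pin P = (r cos θ, r sin θ) = (-16.776004, -8.919960)
h = r sin θ − e = -8.919960 − 0 = -8.919960
x = r cos θ + √(L² − h²) = -16.776004 + 266.850959 = 250.074955

250.0750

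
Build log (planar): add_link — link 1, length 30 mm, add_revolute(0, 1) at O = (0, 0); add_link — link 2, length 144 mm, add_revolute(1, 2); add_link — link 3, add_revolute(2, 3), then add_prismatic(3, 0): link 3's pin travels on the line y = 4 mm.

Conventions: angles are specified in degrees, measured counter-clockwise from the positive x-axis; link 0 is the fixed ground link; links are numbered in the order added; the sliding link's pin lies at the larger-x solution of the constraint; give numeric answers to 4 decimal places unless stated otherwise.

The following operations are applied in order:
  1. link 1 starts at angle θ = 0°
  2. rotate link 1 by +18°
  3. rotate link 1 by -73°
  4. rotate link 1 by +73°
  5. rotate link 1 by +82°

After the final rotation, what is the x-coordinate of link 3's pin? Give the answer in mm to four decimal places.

geometry: r = 30 mm, L = 144 mm, e = 4 mm; θ starts at 0°
rotate link 1 by +18°: θ ← 0° +18° = 18°
rotate link 1 by -73°: θ ← 18° -73° = -55°
rotate link 1 by +73°: θ ← -55° +73° = 18°
rotate link 1 by +82°: θ ← 18° +82° = 100°
crank pin P = (r cos θ, r sin θ) = (-5.209445, 29.544233)
h = r sin θ − e = 29.544233 − 4 = 25.544233
x = r cos θ + √(L² − h²) = -5.209445 + 141.716238 = 136.506793

136.5068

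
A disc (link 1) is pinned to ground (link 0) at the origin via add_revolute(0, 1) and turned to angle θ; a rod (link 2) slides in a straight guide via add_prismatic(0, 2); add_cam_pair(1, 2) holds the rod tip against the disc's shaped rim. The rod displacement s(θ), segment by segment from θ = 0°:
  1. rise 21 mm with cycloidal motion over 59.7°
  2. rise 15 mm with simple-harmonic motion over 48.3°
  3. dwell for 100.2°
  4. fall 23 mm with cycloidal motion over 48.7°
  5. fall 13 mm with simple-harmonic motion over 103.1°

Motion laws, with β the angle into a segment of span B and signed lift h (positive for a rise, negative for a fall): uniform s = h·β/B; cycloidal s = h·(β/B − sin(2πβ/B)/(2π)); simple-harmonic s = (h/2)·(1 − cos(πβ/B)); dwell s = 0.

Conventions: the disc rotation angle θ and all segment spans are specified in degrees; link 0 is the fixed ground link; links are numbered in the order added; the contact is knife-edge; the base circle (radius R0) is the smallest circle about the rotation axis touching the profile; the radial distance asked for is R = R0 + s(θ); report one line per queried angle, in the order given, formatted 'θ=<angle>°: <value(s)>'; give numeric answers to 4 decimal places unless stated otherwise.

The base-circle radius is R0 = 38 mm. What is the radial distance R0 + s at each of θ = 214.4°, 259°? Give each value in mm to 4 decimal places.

segment 1 (0° to 59.7°, cycloidal, h = 21) is passed completely: s = 0.0000 + (21) = 21.0000
segment 2 (59.7° to 108°, simple-harmonic, h = 15) is passed completely: s = 21.0000 + (15) = 36.0000
segment 3 (108° to 208.2°, dwell): s unchanged at 36.0000
θ = 214.4° falls in segment 4 (208.2° to 256.9°, cycloidal, h = -23): β = 214.4 − 208.2 = 6.2°, B = 48.7°; Δs = -23·(0.1273 − sin(2π·0.1273)/(2π)) = -0.3024; s = 36.0000 − 0.3024 = 35.6976
segment 4 (208.2° to 256.9°, cycloidal, h = -23) is passed completely: s = 36.0000 + (-23) = 13.0000
θ = 259° falls in segment 5 (256.9° to 360°, simple-harmonic, h = -13): β = 259 − 256.9 = 2.1°, B = 103.1°; Δs = -13/2·(1 − cos(π·0.0204)) = -0.0133; s = 13.0000 − 0.0133 = 12.9867
θ=214.4°: R = R0 + s = 38 + 35.6976 = 73.6976
θ=259°: R = R0 + s = 38 + 12.9867 = 50.9867

θ=214.4°: 73.6976
θ=259°: 50.9867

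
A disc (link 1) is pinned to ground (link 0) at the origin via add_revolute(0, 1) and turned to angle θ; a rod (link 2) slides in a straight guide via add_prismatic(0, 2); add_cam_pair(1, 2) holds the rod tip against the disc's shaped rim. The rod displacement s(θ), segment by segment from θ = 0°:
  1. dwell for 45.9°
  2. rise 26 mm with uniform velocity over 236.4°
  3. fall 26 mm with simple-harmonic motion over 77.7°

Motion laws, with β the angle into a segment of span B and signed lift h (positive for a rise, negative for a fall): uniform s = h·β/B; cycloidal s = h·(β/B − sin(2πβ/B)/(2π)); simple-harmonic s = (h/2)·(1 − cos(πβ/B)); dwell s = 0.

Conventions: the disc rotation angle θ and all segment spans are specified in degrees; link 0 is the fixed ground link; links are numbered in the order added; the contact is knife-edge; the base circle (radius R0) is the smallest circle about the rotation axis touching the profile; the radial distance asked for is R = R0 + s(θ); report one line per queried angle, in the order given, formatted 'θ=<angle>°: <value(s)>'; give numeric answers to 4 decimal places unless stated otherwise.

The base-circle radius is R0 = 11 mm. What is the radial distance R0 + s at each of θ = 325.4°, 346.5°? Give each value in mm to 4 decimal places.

segment 1 (0° to 45.9°, dwell): s unchanged at 0.0000
segment 2 (45.9° to 282.3°, uniform, h = 26) is passed completely: s = 0.0000 + (26) = 26.0000
θ = 325.4° falls in segment 3 (282.3° to 360°, simple-harmonic, h = -26): β = 325.4 − 282.3 = 43.1°, B = 77.7°; Δs = -26/2·(1 − cos(π·0.5547)) = -15.2229; s = 26.0000 − 15.2229 = 10.7771
θ = 346.5° falls in segment 3 (282.3° to 360°, simple-harmonic, h = -26): β = 346.5 − 282.3 = 64.2°, B = 77.7°; Δs = -26/2·(1 − cos(π·0.8263)) = -24.1110; s = 26.0000 − 24.1110 = 1.8890
θ=325.4°: R = R0 + s = 11 + 10.7771 = 21.7771
θ=346.5°: R = R0 + s = 11 + 1.8890 = 12.8890

θ=325.4°: 21.7771
θ=346.5°: 12.8890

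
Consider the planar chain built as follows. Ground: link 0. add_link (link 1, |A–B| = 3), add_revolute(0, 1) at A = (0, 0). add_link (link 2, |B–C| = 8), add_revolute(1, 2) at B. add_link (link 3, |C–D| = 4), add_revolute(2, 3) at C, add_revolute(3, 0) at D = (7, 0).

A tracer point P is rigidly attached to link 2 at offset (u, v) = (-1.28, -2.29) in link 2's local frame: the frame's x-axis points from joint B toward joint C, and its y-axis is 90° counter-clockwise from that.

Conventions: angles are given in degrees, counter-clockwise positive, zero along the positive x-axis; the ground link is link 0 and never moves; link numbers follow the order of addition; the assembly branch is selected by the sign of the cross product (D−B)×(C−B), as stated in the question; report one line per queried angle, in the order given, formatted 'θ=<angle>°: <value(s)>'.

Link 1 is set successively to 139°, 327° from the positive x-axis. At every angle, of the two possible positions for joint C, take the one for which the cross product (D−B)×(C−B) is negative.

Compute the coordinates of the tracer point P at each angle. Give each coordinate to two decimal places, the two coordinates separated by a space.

A=(0,0), D=(7.00,0)
θ=139°: B = A + 3.00·(cos139°, sin139°) = (-2.2641, 1.9682)
θ=139°: |BD| = 9.4709
θ=139°: circle(B,8.00) ∩ circle(D,4.00): a=7.2695, h=3.3398
θ=139°:   candidates: C₊=(5.5407,3.7243) cross=31.630; C₋=(4.1526,-2.8094) cross=-31.630
θ=139°:   branch - wants cross < 0 → take C=(4.1526,-2.8094) (cross=-31.630)
θ=139°: ex = (C−B)/|BC| = (0.8021,-0.5972); ey = (0.5972,0.8021)
θ=139°: P = B + -1.28·ex + -2.29·ey = (-4.6584,0.8958)
θ=327°: B = A + 3.00·(cos327°, sin327°) = (2.5160, -1.6339)
θ=327°: |BD| = 4.7724
θ=327°: circle(B,8.00) ∩ circle(D,4.00): a=7.4151, h=3.0027
θ=327°:   candidates: C₊=(8.4550,3.7260) cross=14.330; C₋=(10.5110,-1.9164) cross=-14.330
θ=327°:   branch - wants cross < 0 → take C=(10.5110,-1.9164) (cross=-14.330)
θ=327°: ex = (C−B)/|BC| = (0.9994,-0.0353); ey = (0.0353,0.9994)
θ=327°: P = B + -1.28·ex + -2.29·ey = (1.1559,-3.8773)

θ=139°: -4.66 0.90
θ=327°: 1.16 -3.88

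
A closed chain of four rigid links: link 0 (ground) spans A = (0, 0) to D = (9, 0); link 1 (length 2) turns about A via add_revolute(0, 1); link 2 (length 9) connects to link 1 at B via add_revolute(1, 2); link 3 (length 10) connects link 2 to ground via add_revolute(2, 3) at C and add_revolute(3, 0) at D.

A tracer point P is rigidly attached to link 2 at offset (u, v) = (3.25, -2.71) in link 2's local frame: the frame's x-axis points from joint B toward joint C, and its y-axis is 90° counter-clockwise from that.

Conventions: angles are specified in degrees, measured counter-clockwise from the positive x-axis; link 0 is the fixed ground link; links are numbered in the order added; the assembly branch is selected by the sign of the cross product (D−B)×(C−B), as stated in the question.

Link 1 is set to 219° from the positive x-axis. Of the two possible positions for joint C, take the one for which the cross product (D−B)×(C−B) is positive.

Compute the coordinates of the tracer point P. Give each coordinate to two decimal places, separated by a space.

A=(0,0), D=(9.00,0)
B = A + 2.00·(cos219°, sin219°) = (-1.5543, -1.2586)
|BD| = 10.6291
circle(B,9.00) ∩ circle(D,10.00): a=4.4208, h=7.8394
  candidates: C₊=(1.9071,7.0491) cross=83.326; C₋=(3.7637,-8.5194) cross=-83.326
  branch + wants cross > 0 → take C=(1.9071,7.0491) (cross=83.326)
ex = (C−B)/|BC| = (0.3846,0.9231); ey = (-0.9231,0.3846)
P = B + 3.25·ex + -2.71·ey = (2.1972,0.6991)

2.20 0.70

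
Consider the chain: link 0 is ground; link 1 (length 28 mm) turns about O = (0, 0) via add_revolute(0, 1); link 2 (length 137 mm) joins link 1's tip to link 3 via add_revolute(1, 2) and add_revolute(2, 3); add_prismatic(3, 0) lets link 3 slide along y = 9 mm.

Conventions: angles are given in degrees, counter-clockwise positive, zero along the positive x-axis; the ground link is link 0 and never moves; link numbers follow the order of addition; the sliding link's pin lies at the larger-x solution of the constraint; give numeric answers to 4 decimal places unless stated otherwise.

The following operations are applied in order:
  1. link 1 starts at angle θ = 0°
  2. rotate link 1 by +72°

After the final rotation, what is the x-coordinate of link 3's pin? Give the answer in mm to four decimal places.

geometry: r = 28 mm, L = 137 mm, e = 9 mm; θ starts at 0°
rotate link 1 by +72°: θ ← 0° +72° = 72°
crank pin P = (r cos θ, r sin θ) = (8.652476, 26.629582)
h = r sin θ − e = 26.629582 − 9 = 17.629582
x = r cos θ + √(L² − h²) = 8.652476 + 135.860950 = 144.513426

144.5134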